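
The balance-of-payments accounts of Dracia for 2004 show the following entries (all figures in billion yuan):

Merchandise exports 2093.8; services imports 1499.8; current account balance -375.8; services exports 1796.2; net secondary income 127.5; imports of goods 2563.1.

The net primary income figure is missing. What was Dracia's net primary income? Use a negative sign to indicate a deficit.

-330.4

Current account = goods balance + services balance + net primary income + net secondary income
Sum of the known components = -45.4
Net primary income = CA - (known components) = -375.8 - (-45.4) = -330.4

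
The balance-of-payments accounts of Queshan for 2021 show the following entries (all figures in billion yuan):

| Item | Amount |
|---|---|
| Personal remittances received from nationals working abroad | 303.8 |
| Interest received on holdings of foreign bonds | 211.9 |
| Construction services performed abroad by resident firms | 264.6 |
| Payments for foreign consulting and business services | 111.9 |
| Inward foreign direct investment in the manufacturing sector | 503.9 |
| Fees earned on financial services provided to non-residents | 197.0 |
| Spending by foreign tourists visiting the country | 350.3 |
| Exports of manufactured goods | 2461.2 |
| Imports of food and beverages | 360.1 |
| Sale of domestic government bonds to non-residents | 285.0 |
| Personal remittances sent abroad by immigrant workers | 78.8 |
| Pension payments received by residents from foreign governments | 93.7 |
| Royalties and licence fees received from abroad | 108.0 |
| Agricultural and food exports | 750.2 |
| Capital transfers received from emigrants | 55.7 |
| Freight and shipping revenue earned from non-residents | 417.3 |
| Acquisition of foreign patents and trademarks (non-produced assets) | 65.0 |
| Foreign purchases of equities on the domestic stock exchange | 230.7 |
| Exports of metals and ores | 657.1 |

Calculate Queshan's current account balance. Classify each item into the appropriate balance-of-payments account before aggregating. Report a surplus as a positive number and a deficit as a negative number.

5264.3

Goods: -360.1 + 750.2 + 657.1 + 2461.2 = 3508.4
Services: 108.0 + 264.6 + 350.3 + 417.3 + 197.0 - 111.9 = 1225.3
Primary income: 211.9
Secondary income: -78.8 + 93.7 + 303.8 = 318.7
Current account = 3508.4 + 1225.3 + 211.9 + 318.7 = 5264.3
(Excluded from the current account — financial account: inward foreign direct investment in the manufacturing sector 503.9, sale of domestic government bonds to non-residents 285.0, foreign purchases of equities on the domestic stock exchange 230.7; capital account: capital transfers received from emigrants 55.7, acquisition of foreign patents and trademarks (non-produced assets) 65.0.)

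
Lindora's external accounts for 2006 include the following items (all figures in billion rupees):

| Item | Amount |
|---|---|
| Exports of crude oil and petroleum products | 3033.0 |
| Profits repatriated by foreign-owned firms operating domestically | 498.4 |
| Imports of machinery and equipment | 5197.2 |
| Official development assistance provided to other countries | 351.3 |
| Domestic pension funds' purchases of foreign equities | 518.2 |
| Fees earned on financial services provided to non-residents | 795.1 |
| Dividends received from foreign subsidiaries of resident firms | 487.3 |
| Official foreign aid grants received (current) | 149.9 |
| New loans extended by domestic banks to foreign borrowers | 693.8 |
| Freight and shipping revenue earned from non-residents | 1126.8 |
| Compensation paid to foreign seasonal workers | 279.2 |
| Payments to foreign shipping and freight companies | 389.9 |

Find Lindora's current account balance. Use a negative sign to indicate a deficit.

-1123.9

Goods: -5197.2 + 3033.0 = -2164.2
Services: 1126.8 - 389.9 + 795.1 = 1532.0
Primary income: 487.3 - 498.4 - 279.2 = -290.3
Secondary income: -351.3 + 149.9 = -201.4
Current account = (-2164.2) + 1532.0 + (-290.3) + (-201.4) = -1123.9
(Excluded from the current account — financial account: domestic pension funds' purchases of foreign equities 518.2, new loans extended by domestic banks to foreign borrowers 693.8.)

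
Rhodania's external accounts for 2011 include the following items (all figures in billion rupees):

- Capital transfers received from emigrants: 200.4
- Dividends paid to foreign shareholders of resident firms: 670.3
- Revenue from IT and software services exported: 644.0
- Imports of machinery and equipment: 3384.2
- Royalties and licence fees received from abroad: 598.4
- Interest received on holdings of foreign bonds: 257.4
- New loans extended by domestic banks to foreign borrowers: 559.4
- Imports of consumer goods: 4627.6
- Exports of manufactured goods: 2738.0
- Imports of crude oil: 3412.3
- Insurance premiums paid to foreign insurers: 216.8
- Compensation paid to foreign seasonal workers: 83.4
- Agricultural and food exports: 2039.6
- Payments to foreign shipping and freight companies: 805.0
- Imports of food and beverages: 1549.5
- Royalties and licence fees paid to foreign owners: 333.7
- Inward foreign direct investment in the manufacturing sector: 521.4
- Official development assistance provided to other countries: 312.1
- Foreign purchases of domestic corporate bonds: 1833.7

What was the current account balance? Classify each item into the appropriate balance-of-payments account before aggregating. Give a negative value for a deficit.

-9117.5

Goods: 2738.0 - 1549.5 - 4627.6 + 2039.6 - 3412.3 - 3384.2 = -8196.0
Services: -333.7 + 644.0 - 216.8 - 805.0 + 598.4 = -113.1
Primary income: -83.4 + 257.4 - 670.3 = -496.3
Secondary income: -312.1
Current account = (-8196.0) + (-113.1) + (-496.3) + (-312.1) = -9117.5
(Excluded from the current account — capital account: capital transfers received from emigrants 200.4; financial account: new loans extended by domestic banks to foreign borrowers 559.4, inward foreign direct investment in the manufacturing sector 521.4, foreign purchases of domestic corporate bonds 1833.7.)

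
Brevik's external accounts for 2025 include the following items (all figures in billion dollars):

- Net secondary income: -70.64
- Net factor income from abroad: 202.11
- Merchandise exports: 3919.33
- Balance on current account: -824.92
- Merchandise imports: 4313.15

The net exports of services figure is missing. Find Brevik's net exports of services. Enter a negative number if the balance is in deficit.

-562.57

Current account = goods balance + services balance + net primary income + net secondary income
Sum of the known components = -262.35
Net exports of services = CA - (known components) = -824.92 - (-262.35) = -562.57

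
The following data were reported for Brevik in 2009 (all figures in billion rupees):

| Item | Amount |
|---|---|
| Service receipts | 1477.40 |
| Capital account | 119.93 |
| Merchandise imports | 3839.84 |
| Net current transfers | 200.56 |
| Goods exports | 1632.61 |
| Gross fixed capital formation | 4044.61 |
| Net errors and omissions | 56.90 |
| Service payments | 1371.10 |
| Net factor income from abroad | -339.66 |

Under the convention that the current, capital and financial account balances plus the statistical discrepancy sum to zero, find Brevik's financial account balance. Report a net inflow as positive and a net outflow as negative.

2063.20

Goods balance = 1632.61 - 3839.84 = -2207.23
Services balance = 1477.40 - 1371.10 = 106.30
Trade balance (goods + services) = -2207.23 + 106.30 = -2100.93
Net primary income = -339.66
Net secondary income = 200.56
Current account = -2100.93 + (-339.66) + 200.56 = -2240.03
Financial account = -(-2240.03 + 119.93 + 56.90) = 2063.20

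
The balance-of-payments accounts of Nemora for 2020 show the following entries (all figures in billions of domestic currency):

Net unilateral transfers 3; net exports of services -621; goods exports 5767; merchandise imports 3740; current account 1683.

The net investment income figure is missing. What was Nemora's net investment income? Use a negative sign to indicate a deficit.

Current account = goods balance + services balance + net primary income + net secondary income
Sum of the known components = 1409
Net investment income = CA - (known components) = 1683 - 1409 = 274

274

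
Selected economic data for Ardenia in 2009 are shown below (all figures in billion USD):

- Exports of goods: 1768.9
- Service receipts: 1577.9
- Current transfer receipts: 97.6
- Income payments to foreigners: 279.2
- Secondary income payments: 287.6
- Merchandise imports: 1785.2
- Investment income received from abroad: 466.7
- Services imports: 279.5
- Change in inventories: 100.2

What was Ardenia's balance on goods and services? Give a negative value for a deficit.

Goods balance = 1768.9 - 1785.2 = -16.3
Services balance = 1577.9 - 279.5 = 1298.4
Trade balance (goods + services) = -16.3 + 1298.4 = 1282.1

1282.1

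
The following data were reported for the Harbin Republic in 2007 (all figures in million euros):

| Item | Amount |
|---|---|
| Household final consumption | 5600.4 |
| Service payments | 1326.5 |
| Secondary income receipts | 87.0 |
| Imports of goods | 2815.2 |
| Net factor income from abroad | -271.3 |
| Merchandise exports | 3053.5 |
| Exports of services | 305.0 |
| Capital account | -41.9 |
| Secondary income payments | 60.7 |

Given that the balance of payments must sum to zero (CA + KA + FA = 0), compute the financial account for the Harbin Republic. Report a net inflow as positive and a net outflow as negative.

1070.1

Goods balance = 3053.5 - 2815.2 = 238.3
Services balance = 305.0 - 1326.5 = -1021.5
Trade balance (goods + services) = 238.3 + (-1021.5) = -783.2
Net primary income = -271.3
Net secondary income = 87.0 - 60.7 = 26.3
Current account = -783.2 + (-271.3) + 26.3 = -1028.2
Financial account = -(-1028.2 + (-41.9)) = 1070.1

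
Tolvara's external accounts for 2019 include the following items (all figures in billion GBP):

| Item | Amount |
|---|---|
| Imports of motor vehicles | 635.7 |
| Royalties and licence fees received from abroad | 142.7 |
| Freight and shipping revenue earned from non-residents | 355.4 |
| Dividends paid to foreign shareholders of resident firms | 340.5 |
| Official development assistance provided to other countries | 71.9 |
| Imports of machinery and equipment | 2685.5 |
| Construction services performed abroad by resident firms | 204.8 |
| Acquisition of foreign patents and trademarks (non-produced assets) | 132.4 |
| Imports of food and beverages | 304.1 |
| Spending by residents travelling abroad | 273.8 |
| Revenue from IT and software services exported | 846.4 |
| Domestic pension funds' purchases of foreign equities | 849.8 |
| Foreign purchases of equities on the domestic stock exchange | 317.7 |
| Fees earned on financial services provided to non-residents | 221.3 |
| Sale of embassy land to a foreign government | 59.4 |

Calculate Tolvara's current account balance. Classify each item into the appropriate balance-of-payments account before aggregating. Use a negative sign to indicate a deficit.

Goods: -2685.5 - 635.7 - 304.1 = -3625.3
Services: 142.7 - 273.8 + 204.8 + 355.4 + 846.4 + 221.3 = 1496.8
Primary income: -340.5
Secondary income: -71.9
Current account = (-3625.3) + 1496.8 + (-340.5) + (-71.9) = -2540.9
(Excluded from the current account — capital account: acquisition of foreign patents and trademarks (non-produced assets) 132.4, sale of embassy land to a foreign government 59.4; financial account: domestic pension funds' purchases of foreign equities 849.8, foreign purchases of equities on the domestic stock exchange 317.7.)

-2540.9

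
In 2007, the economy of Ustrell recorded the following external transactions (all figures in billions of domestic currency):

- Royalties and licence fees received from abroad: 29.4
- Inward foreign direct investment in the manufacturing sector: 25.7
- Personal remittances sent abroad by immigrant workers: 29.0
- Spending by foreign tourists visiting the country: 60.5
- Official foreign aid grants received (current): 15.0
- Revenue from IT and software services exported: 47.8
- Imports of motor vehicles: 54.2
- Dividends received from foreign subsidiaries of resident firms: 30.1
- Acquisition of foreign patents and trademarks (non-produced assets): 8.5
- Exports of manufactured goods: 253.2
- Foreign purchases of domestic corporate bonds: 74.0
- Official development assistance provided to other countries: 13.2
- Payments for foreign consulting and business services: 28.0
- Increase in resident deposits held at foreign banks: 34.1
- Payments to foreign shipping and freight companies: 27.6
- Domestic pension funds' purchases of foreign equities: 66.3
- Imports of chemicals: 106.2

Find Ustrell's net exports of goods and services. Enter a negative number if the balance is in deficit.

Goods: 253.2 - 54.2 - 106.2 = 92.8
Services: -27.6 - 28.0 + 47.8 + 29.4 + 60.5 = 82.1
Trade balance = 92.8 + 82.1 = 174.9
(Excluded from the trade balance — financial account: inward foreign direct investment in the manufacturing sector 25.7, foreign purchases of domestic corporate bonds 74.0, increase in resident deposits held at foreign banks 34.1, domestic pension funds' purchases of foreign equities 66.3; secondary income: personal remittances sent abroad by immigrant workers 29.0, official foreign aid grants received (current) 15.0, official development assistance provided to other countries 13.2; primary income: dividends received from foreign subsidiaries of resident firms 30.1; capital account: acquisition of foreign patents and trademarks (non-produced assets) 8.5.)

174.9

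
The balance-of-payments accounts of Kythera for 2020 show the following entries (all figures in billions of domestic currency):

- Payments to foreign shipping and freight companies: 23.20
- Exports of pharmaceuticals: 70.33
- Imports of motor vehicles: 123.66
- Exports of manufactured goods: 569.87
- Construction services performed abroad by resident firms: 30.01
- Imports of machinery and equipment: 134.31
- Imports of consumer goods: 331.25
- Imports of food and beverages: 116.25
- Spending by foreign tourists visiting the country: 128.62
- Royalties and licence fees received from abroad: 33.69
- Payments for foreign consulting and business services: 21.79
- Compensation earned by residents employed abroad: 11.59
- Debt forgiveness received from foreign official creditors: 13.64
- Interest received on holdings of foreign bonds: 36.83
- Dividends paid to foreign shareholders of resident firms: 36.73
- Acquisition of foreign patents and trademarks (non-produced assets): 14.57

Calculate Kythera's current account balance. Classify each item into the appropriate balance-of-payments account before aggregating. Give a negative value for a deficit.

Goods: -331.25 + 70.33 + 569.87 - 116.25 - 134.31 - 123.66 = -65.27
Services: 30.01 + 128.62 - 21.79 - 23.20 + 33.69 = 147.33
Primary income: -36.73 + 36.83 + 11.59 = 11.69
Current account = (-65.27) + 147.33 + 11.69 = 93.75
(Excluded from the current account — capital account: debt forgiveness received from foreign official creditors 13.64, acquisition of foreign patents and trademarks (non-produced assets) 14.57.)

93.75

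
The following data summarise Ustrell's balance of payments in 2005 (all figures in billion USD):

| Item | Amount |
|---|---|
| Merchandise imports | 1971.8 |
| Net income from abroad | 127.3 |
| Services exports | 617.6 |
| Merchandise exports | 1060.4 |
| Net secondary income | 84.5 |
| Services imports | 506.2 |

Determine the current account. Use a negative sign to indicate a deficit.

-588.2

Goods balance = 1060.4 - 1971.8 = -911.4
Services balance = 617.6 - 506.2 = 111.4
Trade balance (goods + services) = -911.4 + 111.4 = -800.0
Net primary income = 127.3
Net secondary income = 84.5
Current account = -800.0 + 127.3 + 84.5 = -588.2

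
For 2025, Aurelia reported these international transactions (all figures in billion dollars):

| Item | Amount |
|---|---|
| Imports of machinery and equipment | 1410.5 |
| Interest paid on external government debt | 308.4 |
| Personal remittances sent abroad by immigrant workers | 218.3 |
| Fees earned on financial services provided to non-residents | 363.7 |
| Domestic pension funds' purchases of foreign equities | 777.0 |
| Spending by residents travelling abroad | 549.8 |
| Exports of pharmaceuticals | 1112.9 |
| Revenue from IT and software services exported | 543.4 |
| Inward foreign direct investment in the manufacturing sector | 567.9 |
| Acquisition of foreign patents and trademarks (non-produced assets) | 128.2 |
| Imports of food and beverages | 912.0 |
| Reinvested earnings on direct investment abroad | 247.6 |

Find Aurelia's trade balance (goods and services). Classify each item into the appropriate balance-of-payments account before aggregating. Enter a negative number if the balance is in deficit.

Goods: -912.0 + 1112.9 - 1410.5 = -1209.6
Services: -549.8 + 543.4 + 363.7 = 357.3
Trade balance = -1209.6 + 357.3 = -852.3
(Excluded from the trade balance — primary income: interest paid on external government debt 308.4, reinvested earnings on direct investment abroad 247.6; secondary income: personal remittances sent abroad by immigrant workers 218.3; financial account: domestic pension funds' purchases of foreign equities 777.0, inward foreign direct investment in the manufacturing sector 567.9; capital account: acquisition of foreign patents and trademarks (non-produced assets) 128.2.)

-852.3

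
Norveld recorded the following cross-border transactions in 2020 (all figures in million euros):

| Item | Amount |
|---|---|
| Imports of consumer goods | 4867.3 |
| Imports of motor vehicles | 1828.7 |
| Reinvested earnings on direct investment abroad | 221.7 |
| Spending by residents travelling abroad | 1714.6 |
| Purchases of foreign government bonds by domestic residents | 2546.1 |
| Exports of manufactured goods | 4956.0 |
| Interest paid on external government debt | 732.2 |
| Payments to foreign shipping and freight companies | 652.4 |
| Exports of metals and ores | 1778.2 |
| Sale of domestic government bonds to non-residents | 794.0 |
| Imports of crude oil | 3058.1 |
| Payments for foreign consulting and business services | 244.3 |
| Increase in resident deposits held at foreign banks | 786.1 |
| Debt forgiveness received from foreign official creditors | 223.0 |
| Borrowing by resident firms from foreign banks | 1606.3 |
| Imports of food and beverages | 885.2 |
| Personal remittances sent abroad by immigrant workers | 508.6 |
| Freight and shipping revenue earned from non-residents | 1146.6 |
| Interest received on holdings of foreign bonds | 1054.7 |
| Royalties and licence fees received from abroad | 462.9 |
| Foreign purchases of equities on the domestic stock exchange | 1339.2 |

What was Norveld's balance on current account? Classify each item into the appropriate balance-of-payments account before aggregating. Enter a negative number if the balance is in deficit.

-4871.3

Goods: -4867.3 + 4956.0 - 885.2 + 1778.2 - 3058.1 - 1828.7 = -3905.1
Services: 1146.6 - 1714.6 - 652.4 + 462.9 - 244.3 = -1001.8
Primary income: 221.7 - 732.2 + 1054.7 = 544.2
Secondary income: -508.6
Current account = (-3905.1) + (-1001.8) + 544.2 + (-508.6) = -4871.3
(Excluded from the current account — financial account: purchases of foreign government bonds by domestic residents 2546.1, sale of domestic government bonds to non-residents 794.0, increase in resident deposits held at foreign banks 786.1, borrowing by resident firms from foreign banks 1606.3, foreign purchases of equities on the domestic stock exchange 1339.2; capital account: debt forgiveness received from foreign official creditors 223.0.)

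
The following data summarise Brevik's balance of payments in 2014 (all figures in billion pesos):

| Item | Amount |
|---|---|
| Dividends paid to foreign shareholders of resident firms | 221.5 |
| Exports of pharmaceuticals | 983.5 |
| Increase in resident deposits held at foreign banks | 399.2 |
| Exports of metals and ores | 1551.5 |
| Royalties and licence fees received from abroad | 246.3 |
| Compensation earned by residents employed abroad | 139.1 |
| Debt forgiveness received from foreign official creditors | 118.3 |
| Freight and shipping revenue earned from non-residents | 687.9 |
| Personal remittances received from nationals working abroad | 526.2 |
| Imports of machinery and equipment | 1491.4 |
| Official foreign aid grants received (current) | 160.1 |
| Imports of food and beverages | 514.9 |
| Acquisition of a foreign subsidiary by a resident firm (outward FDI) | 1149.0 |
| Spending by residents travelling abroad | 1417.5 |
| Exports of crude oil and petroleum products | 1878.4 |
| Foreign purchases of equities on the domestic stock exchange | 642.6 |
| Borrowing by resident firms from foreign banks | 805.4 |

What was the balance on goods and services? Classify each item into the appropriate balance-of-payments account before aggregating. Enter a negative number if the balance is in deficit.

Goods: -514.9 - 1491.4 + 1878.4 + 1551.5 + 983.5 = 2407.1
Services: -1417.5 + 246.3 + 687.9 = -483.3
Trade balance = 2407.1 + (-483.3) = 1923.8
(Excluded from the trade balance — primary income: dividends paid to foreign shareholders of resident firms 221.5, compensation earned by residents employed abroad 139.1; financial account: increase in resident deposits held at foreign banks 399.2, acquisition of a foreign subsidiary by a resident firm (outward FDI) 1149.0, foreign purchases of equities on the domestic stock exchange 642.6, borrowing by resident firms from foreign banks 805.4; capital account: debt forgiveness received from foreign official creditors 118.3; secondary income: personal remittances received from nationals working abroad 526.2, official foreign aid grants received (current) 160.1.)

1923.8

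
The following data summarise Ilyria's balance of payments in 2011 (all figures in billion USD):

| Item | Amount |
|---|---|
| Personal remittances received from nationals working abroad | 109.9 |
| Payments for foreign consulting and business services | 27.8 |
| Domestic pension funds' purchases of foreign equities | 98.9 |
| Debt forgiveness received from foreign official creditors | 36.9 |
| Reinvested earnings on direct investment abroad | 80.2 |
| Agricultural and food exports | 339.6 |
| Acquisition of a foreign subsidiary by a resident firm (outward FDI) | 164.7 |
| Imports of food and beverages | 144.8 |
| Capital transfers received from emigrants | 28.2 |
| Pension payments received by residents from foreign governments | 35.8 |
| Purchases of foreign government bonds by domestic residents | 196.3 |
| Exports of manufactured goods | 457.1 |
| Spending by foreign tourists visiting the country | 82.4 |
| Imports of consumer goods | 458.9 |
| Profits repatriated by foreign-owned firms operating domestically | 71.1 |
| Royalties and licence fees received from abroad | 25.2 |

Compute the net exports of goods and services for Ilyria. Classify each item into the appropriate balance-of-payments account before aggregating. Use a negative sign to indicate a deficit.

Goods: -144.8 - 458.9 + 339.6 + 457.1 = 193.0
Services: -27.8 + 82.4 + 25.2 = 79.8
Trade balance = 193.0 + 79.8 = 272.8
(Excluded from the trade balance — secondary income: personal remittances received from nationals working abroad 109.9, pension payments received by residents from foreign governments 35.8; financial account: domestic pension funds' purchases of foreign equities 98.9, acquisition of a foreign subsidiary by a resident firm (outward FDI) 164.7, purchases of foreign government bonds by domestic residents 196.3; capital account: debt forgiveness received from foreign official creditors 36.9, capital transfers received from emigrants 28.2; primary income: reinvested earnings on direct investment abroad 80.2, profits repatriated by foreign-owned firms operating domestically 71.1.)

272.8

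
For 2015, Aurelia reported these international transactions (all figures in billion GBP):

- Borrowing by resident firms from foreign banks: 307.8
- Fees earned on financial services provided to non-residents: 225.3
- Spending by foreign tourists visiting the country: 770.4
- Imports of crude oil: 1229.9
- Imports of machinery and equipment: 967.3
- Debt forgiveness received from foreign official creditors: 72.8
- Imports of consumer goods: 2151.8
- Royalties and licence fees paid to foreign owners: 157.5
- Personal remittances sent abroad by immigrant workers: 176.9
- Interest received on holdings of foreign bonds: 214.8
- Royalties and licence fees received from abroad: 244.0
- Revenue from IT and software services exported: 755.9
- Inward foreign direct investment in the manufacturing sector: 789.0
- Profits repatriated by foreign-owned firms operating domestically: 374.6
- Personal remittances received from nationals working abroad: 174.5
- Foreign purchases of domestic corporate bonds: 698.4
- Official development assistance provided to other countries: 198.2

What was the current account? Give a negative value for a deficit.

Goods: -1229.9 - 967.3 - 2151.8 = -4349.0
Services: -157.5 + 225.3 + 755.9 + 770.4 + 244.0 = 1838.1
Primary income: 214.8 - 374.6 = -159.8
Secondary income: 174.5 - 198.2 - 176.9 = -200.6
Current account = (-4349.0) + 1838.1 + (-159.8) + (-200.6) = -2871.3
(Excluded from the current account — financial account: borrowing by resident firms from foreign banks 307.8, inward foreign direct investment in the manufacturing sector 789.0, foreign purchases of domestic corporate bonds 698.4; capital account: debt forgiveness received from foreign official creditors 72.8.)

-2871.3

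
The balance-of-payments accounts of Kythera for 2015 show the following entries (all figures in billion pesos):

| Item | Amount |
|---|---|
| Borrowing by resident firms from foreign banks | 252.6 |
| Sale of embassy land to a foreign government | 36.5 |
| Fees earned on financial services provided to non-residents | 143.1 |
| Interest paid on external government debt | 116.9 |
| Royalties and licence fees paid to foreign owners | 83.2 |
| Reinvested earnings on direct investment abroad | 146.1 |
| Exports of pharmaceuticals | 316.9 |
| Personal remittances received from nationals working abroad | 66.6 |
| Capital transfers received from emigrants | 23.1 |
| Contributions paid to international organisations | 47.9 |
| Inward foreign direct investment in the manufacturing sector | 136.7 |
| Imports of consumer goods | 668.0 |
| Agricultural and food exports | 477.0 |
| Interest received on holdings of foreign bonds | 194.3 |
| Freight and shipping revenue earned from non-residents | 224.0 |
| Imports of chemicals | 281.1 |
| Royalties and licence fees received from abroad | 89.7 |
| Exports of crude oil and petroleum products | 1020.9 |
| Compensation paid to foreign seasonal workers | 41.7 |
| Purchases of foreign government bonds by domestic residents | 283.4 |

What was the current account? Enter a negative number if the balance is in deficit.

1439.8

Goods: 477.0 - 668.0 + 316.9 - 281.1 + 1020.9 = 865.7
Services: -83.2 + 89.7 + 143.1 + 224.0 = 373.6
Primary income: -41.7 - 116.9 + 146.1 + 194.3 = 181.8
Secondary income: 66.6 - 47.9 = 18.7
Current account = 865.7 + 373.6 + 181.8 + 18.7 = 1439.8
(Excluded from the current account — financial account: borrowing by resident firms from foreign banks 252.6, inward foreign direct investment in the manufacturing sector 136.7, purchases of foreign government bonds by domestic residents 283.4; capital account: sale of embassy land to a foreign government 36.5, capital transfers received from emigrants 23.1.)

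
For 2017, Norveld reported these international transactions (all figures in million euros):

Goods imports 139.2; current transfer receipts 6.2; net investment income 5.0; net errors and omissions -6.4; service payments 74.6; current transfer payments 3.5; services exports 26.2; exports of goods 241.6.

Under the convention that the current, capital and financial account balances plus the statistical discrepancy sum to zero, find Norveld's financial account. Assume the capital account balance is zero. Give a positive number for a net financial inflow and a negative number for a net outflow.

-55.3

Goods balance = 241.6 - 139.2 = 102.4
Services balance = 26.2 - 74.6 = -48.4
Trade balance (goods + services) = 102.4 + (-48.4) = 54.0
Net primary income = 5.0
Net secondary income = 6.2 - 3.5 = 2.7
Current account = 54.0 + 5.0 + 2.7 = 61.7
Financial account = -(61.7 + (-6.4)) = -55.3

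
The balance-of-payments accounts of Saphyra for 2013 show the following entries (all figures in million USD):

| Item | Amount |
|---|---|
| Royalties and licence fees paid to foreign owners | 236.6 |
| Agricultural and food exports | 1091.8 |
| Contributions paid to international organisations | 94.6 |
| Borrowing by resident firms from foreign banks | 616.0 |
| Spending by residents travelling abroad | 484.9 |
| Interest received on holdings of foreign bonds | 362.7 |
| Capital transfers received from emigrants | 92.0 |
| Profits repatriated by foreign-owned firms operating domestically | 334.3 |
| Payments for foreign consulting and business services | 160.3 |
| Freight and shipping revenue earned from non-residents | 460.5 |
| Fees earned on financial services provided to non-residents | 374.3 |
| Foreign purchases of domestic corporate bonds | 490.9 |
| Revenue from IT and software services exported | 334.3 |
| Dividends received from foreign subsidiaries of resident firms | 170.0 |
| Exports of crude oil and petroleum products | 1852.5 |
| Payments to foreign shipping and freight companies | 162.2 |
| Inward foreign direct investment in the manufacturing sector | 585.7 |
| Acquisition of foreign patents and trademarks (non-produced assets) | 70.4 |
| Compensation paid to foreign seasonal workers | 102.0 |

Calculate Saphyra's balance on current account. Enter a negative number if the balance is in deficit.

Goods: 1091.8 + 1852.5 = 2944.3
Services: -160.3 + 460.5 - 162.2 - 484.9 + 334.3 + 374.3 - 236.6 = 125.1
Primary income: -334.3 + 170.0 + 362.7 - 102.0 = 96.4
Secondary income: -94.6
Current account = 2944.3 + 125.1 + 96.4 + (-94.6) = 3071.2
(Excluded from the current account — financial account: borrowing by resident firms from foreign banks 616.0, foreign purchases of domestic corporate bonds 490.9, inward foreign direct investment in the manufacturing sector 585.7; capital account: capital transfers received from emigrants 92.0, acquisition of foreign patents and trademarks (non-produced assets) 70.4.)

3071.2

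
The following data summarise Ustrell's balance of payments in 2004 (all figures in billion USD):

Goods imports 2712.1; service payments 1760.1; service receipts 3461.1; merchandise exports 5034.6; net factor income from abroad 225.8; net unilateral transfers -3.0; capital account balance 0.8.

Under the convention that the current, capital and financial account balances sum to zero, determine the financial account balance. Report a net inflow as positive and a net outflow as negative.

-4247.1

Goods balance = 5034.6 - 2712.1 = 2322.5
Services balance = 3461.1 - 1760.1 = 1701.0
Trade balance (goods + services) = 2322.5 + 1701.0 = 4023.5
Net primary income = 225.8
Net secondary income = -3.0
Current account = 4023.5 + 225.8 + (-3.0) = 4246.3
Financial account = -(4246.3 + 0.8) = -4247.1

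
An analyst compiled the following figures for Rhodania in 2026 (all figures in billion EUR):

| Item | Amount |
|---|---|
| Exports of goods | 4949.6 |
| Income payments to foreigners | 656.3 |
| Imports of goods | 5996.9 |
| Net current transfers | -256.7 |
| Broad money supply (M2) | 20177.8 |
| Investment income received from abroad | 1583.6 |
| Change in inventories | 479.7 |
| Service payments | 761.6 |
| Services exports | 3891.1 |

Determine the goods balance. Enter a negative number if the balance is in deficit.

Goods balance = 4949.6 - 5996.9 = -1047.3

-1047.3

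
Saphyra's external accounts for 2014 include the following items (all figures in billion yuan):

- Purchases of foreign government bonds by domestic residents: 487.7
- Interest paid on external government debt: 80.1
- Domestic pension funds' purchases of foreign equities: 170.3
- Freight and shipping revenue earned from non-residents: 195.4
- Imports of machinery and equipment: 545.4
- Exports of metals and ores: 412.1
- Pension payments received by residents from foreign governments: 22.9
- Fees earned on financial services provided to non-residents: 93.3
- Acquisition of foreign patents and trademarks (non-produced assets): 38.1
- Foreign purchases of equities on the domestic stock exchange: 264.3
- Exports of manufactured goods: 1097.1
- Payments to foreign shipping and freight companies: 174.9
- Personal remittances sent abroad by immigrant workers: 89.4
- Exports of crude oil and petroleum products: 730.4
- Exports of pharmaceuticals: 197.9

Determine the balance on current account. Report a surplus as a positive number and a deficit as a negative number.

1859.3

Goods: 1097.1 - 545.4 + 730.4 + 197.9 + 412.1 = 1892.1
Services: -174.9 + 93.3 + 195.4 = 113.8
Primary income: -80.1
Secondary income: 22.9 - 89.4 = -66.5
Current account = 1892.1 + 113.8 + (-80.1) + (-66.5) = 1859.3
(Excluded from the current account — financial account: purchases of foreign government bonds by domestic residents 487.7, domestic pension funds' purchases of foreign equities 170.3, foreign purchases of equities on the domestic stock exchange 264.3; capital account: acquisition of foreign patents and trademarks (non-produced assets) 38.1.)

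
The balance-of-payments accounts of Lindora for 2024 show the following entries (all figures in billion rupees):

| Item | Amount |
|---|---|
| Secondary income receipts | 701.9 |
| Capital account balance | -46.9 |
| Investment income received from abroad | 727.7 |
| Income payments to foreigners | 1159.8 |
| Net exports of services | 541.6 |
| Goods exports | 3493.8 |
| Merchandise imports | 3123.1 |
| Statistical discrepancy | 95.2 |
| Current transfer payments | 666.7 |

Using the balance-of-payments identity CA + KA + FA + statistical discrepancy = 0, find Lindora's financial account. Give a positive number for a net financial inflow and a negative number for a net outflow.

-563.7

Goods balance = 3493.8 - 3123.1 = 370.7
Services balance = 541.6
Trade balance (goods + services) = 370.7 + 541.6 = 912.3
Net primary income = 727.7 - 1159.8 = -432.1
Net secondary income = 701.9 - 666.7 = 35.2
Current account = 912.3 + (-432.1) + 35.2 = 515.4
Financial account = -(515.4 + (-46.9) + 95.2) = -563.7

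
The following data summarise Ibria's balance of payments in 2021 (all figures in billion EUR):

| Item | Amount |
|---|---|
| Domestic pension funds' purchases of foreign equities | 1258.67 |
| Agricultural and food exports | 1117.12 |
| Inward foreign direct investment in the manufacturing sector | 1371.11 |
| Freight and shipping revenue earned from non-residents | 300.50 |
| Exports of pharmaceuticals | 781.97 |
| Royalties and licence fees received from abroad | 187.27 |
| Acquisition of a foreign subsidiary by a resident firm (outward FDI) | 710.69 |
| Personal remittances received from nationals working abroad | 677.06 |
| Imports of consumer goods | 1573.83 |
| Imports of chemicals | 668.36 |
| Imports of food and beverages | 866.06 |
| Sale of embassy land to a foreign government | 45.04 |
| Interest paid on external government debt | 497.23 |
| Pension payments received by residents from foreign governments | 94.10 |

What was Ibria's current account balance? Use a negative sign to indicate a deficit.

-447.46

Goods: -668.36 - 866.06 - 1573.83 + 781.97 + 1117.12 = -1209.16
Services: 300.50 + 187.27 = 487.77
Primary income: -497.23
Secondary income: 677.06 + 94.10 = 771.16
Current account = (-1209.16) + 487.77 + (-497.23) + 771.16 = -447.46
(Excluded from the current account — financial account: domestic pension funds' purchases of foreign equities 1258.67, inward foreign direct investment in the manufacturing sector 1371.11, acquisition of a foreign subsidiary by a resident firm (outward FDI) 710.69; capital account: sale of embassy land to a foreign government 45.04.)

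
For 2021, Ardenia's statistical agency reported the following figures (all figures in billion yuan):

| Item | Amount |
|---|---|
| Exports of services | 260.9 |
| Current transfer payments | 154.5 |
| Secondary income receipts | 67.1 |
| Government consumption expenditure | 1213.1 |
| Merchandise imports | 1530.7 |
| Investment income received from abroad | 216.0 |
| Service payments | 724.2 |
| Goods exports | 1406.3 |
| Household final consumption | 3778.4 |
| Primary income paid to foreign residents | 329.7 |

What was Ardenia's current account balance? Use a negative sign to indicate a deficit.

Goods balance = 1406.3 - 1530.7 = -124.4
Services balance = 260.9 - 724.2 = -463.3
Trade balance (goods + services) = -124.4 + (-463.3) = -587.7
Net primary income = 216.0 - 329.7 = -113.7
Net secondary income = 67.1 - 154.5 = -87.4
Current account = -587.7 + (-113.7) + (-87.4) = -788.8

-788.8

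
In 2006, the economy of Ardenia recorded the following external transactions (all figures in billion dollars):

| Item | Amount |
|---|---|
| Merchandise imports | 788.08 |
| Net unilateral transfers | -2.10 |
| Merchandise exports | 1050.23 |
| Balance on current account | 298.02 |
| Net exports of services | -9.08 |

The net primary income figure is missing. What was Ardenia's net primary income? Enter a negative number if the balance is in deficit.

47.05

Current account = goods balance + services balance + net primary income + net secondary income
Sum of the known components = 250.97
Net primary income = CA - (known components) = 298.02 - 250.97 = 47.05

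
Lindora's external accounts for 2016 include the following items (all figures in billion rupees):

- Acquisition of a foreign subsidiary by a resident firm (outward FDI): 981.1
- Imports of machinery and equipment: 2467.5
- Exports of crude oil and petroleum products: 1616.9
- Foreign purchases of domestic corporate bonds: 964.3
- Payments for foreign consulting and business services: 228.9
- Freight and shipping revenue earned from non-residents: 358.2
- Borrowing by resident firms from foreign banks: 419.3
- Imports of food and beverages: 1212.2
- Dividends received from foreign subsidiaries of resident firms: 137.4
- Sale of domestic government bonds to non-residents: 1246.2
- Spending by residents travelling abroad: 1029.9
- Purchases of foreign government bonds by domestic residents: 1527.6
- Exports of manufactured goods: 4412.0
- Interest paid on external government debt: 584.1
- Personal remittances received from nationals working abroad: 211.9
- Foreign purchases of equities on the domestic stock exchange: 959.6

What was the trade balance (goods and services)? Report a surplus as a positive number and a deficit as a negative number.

Goods: 4412.0 - 1212.2 - 2467.5 + 1616.9 = 2349.2
Services: 358.2 - 1029.9 - 228.9 = -900.6
Trade balance = 2349.2 + (-900.6) = 1448.6
(Excluded from the trade balance — financial account: acquisition of a foreign subsidiary by a resident firm (outward FDI) 981.1, foreign purchases of domestic corporate bonds 964.3, borrowing by resident firms from foreign banks 419.3, sale of domestic government bonds to non-residents 1246.2, purchases of foreign government bonds by domestic residents 1527.6, foreign purchases of equities on the domestic stock exchange 959.6; primary income: dividends received from foreign subsidiaries of resident firms 137.4, interest paid on external government debt 584.1; secondary income: personal remittances received from nationals working abroad 211.9.)

1448.6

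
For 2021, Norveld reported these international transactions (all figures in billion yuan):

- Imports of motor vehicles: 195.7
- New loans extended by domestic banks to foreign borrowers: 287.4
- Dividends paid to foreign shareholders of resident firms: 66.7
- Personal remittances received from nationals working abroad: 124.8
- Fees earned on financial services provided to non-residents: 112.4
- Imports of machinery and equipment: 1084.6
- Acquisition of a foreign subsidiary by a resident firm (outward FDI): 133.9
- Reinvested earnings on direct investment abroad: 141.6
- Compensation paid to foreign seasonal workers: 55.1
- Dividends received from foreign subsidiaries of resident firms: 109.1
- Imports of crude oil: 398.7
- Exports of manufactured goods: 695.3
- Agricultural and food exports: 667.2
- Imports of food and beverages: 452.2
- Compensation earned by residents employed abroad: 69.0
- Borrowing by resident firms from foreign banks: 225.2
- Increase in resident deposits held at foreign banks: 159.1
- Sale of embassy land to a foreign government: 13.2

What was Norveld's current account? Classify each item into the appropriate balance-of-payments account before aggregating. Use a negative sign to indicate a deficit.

-333.6

Goods: -398.7 - 452.2 + 667.2 - 1084.6 - 195.7 + 695.3 = -768.7
Services: 112.4
Primary income: -55.1 + 141.6 - 66.7 + 109.1 + 69.0 = 197.9
Secondary income: 124.8
Current account = (-768.7) + 112.4 + 197.9 + 124.8 = -333.6
(Excluded from the current account — financial account: new loans extended by domestic banks to foreign borrowers 287.4, acquisition of a foreign subsidiary by a resident firm (outward FDI) 133.9, borrowing by resident firms from foreign banks 225.2, increase in resident deposits held at foreign banks 159.1; capital account: sale of embassy land to a foreign government 13.2.)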